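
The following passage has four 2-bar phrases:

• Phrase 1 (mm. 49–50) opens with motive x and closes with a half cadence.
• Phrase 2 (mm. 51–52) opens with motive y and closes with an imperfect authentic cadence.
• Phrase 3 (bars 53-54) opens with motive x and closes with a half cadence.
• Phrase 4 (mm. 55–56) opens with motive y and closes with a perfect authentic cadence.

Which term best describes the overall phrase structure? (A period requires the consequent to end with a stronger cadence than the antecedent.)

Four phrases in two halves: the first half (mm. 49–52) ends with an imperfect authentic cadence, the second (measures 53–56) with a perfect authentic cadence — a large antecedent–consequent pair, i.e. a double period.
Phrase 3 begins with the same material as phrase 1, making it parallel.

parallel double period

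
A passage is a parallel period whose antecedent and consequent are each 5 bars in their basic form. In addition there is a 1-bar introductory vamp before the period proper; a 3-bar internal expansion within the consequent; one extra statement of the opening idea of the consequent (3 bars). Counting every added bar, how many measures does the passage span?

17 measures

Basic parallel period: 5 + 5 = 10 bars.
10 (basic form) + 1 (introduction) + 3 (internal expansion) + 3 (extra statement) = 17.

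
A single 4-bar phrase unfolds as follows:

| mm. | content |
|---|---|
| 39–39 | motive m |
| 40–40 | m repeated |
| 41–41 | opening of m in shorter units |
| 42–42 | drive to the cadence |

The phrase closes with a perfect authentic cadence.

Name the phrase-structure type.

sentence

Basic idea (m. 39) + its repetition (bar 40) form the presentation; fragmentation and cadence (measures 41–42) form the continuation — the 4-bar whole is a sentence.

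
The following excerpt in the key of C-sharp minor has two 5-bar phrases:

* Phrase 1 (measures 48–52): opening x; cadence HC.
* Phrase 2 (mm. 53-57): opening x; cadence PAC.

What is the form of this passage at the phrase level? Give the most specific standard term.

parallel period

Phrase 1 ends with a half cadence (weaker) and phrase 2 with a perfect authentic cadence (stronger): antecedent + consequent = a period.
The two phrases open with the same material (x / x), so the period is parallel.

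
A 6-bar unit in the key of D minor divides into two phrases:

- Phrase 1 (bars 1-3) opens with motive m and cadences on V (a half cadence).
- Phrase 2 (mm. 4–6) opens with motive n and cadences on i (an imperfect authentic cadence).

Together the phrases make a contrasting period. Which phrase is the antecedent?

phrase 1

The phrase ending with the weaker cadence (half cadence) is the antecedent; the one ending more conclusively (imperfect authentic cadence) is the consequent. The antecedent is phrase 1.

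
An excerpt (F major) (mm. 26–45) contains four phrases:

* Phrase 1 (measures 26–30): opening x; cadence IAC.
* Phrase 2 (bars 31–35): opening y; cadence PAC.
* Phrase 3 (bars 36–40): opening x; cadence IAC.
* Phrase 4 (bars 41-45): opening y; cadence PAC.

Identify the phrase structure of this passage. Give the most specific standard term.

The cadence pattern IAC–PAC–IAC–PAC is weak–strong twice, and phrases 3–4 restate phrases 1–2: a period heard twice, not a double period (which would end weakly at phrase 2).

repeated period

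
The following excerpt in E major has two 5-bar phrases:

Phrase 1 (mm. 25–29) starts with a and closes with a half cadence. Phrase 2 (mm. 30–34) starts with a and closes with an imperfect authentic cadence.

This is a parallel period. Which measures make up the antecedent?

measures 25–29

The phrase ending with the weaker cadence (half cadence) is the antecedent; the one ending more conclusively (imperfect authentic cadence) is the consequent. The antecedent is measures 25–29.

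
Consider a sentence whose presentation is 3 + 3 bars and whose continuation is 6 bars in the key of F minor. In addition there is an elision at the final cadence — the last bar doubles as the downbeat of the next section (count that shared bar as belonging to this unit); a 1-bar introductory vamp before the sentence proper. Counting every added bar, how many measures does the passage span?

Basic sentence: 3 + 3 + 6 = 12 bars.
12 (basic form) + 1 (introduction) = 13.
The elision shares a bar with the next section but does not change this unit's count.

13 measures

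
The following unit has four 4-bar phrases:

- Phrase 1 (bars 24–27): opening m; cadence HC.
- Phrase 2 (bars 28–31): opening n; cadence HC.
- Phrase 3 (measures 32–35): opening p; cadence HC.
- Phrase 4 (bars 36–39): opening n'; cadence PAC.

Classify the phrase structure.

Four phrases in two halves: the first half (bars 24–31) ends with a half cadence, the second (bars 32–39) with a perfect authentic cadence — a large antecedent–consequent pair, i.e. a double period.
Phrase 3 begins with different material from phrase 1, making it contrasting.

contrasting double period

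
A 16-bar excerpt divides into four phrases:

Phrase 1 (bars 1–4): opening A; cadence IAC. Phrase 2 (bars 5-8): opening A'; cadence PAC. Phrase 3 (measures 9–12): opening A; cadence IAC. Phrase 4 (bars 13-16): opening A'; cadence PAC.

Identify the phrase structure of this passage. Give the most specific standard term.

The cadence pattern IAC–PAC–IAC–PAC is weak–strong twice, and phrases 3–4 restate phrases 1–2: a period heard twice, not a double period (which would end weakly at phrase 2).

repeated period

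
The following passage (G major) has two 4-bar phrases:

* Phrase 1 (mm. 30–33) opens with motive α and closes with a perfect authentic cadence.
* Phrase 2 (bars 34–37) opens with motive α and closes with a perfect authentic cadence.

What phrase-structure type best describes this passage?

Both phrases have the same opening (α) and the same cadence (perfect authentic cadence): the second is a restatement, not a consequent, so this is a repeated phrase rather than a period.

repeated phrase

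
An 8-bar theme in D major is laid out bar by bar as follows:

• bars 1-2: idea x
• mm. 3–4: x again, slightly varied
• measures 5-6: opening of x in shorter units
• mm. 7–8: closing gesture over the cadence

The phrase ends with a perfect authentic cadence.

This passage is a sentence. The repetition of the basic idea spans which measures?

measures 3–4

The presentation of a sentence is the basic idea (measures 1-2) plus its repetition (bars 3–4); the repetition of the basic idea is therefore mm. 3–4.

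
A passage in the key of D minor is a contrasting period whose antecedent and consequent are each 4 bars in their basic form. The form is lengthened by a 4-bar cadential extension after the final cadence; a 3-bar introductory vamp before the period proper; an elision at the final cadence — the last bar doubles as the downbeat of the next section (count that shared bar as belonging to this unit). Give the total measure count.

Basic contrasting period: 4 + 4 = 8 bars.
8 (basic form) + 4 (cadential extension) + 3 (introduction) = 15.
The elision shares a bar with the next section but does not change this unit's count.

15 measures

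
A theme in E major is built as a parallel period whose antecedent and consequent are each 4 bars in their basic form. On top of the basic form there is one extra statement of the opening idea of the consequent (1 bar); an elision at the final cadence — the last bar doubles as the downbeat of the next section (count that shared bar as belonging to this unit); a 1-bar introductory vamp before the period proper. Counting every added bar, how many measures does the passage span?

10 measures

Basic parallel period: 4 + 4 = 8 bars.
8 (basic form) + 1 (extra statement) + 1 (introduction) = 10.
The elision shares a bar with the next section but does not change this unit's count.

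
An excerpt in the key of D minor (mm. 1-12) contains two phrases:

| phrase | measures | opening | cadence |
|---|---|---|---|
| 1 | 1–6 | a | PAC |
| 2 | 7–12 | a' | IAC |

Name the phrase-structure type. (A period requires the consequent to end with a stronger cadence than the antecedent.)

The second phrase closes with an imperfect authentic cadence, which is not stronger than the first phrase's perfect authentic cadence; without a weak→strong cadential pair there is no antecedent–consequent relationship, so this is a phrase group rather than a period.

phrase group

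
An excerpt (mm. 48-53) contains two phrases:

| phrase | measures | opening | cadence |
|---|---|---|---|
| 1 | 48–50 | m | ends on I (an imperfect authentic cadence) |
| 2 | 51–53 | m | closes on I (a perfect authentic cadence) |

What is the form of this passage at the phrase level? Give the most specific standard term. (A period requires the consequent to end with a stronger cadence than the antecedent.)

Phrase 1 ends with an imperfect authentic cadence (weaker) and phrase 2 with a perfect authentic cadence (stronger): antecedent + consequent = a period.
The two phrases open with the same material (m / m), so the period is parallel.

parallel period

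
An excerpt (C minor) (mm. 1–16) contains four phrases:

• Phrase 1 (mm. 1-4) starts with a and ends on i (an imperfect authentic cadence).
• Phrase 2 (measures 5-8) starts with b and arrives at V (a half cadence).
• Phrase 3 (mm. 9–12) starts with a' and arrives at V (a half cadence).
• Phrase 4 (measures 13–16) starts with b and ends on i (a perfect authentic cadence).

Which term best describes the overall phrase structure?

Four phrases in two halves: the first half (mm. 1–8) ends with a half cadence, the second (measures 9–16) with a perfect authentic cadence — a large antecedent–consequent pair, i.e. a double period.
Phrase 3 begins with the same material as phrase 1, making it parallel.

parallel double period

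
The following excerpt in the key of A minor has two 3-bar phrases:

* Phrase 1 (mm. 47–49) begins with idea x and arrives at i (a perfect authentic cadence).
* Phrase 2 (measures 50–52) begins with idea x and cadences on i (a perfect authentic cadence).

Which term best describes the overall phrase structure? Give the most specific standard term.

Both phrases have the same opening (x) and the same cadence (perfect authentic cadence): the second is a restatement, not a consequent, so this is a repeated phrase rather than a period.

repeated phrase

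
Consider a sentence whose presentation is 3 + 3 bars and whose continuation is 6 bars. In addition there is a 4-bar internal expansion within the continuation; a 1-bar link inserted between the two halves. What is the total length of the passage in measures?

Basic sentence: 3 + 3 + 6 = 12 bars.
12 (basic form) + 4 (internal expansion) + 1 (link) = 17.

17 measures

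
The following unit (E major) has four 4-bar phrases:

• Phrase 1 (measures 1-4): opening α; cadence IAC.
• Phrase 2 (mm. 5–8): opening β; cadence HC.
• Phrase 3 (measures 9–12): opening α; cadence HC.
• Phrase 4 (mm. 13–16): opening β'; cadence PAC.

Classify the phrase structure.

Four phrases in two halves: the first half (bars 1-8) ends with a half cadence, the second (measures 9-16) with a perfect authentic cadence — a large antecedent–consequent pair, i.e. a double period.
Phrase 3 begins with the same material as phrase 1, making it parallel.

parallel double period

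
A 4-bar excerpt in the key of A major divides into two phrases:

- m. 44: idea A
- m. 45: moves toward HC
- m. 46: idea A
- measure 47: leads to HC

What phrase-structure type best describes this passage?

repeated phrase

Both phrases have the same opening (A) and the same cadence (half cadence): the second is a restatement, not a consequent, so this is a repeated phrase rather than a period.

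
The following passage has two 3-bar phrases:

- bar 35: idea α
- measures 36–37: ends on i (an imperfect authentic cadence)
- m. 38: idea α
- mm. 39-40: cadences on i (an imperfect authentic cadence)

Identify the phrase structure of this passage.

Both phrases have the same opening (α) and the same cadence (imperfect authentic cadence): the second is a restatement, not a consequent, so this is a repeated phrase rather than a period.

repeated phrase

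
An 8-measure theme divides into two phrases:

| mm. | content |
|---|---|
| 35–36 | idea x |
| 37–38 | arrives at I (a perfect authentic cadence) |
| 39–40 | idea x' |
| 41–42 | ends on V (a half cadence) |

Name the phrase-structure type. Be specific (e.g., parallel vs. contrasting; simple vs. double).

The second phrase closes with a half cadence, which is not stronger than the first phrase's perfect authentic cadence; without a weak→strong cadential pair there is no antecedent–consequent relationship, so this is a phrase group rather than a period.

phrase group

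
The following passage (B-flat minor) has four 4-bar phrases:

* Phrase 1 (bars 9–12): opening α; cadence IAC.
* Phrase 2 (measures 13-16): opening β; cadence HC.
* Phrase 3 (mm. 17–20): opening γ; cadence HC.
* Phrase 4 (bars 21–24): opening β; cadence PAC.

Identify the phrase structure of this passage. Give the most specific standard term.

contrasting double period

Four phrases in two halves: the first half (mm. 9-16) ends with a half cadence, the second (mm. 17–24) with a perfect authentic cadence — a large antecedent–consequent pair, i.e. a double period.
Phrase 3 begins with different material from phrase 1, making it contrasting.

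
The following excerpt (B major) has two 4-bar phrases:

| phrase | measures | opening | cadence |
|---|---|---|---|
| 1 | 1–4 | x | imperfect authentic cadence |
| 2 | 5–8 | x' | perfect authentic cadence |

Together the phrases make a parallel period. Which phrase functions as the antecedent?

The phrase ending with the weaker cadence (imperfect authentic cadence) is the antecedent; the one ending more conclusively (perfect authentic cadence) is the consequent. The antecedent is phrase 1.

phrase 1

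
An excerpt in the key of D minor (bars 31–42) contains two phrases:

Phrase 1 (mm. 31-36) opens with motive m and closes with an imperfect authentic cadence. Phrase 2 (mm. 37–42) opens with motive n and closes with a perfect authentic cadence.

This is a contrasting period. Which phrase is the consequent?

The phrase ending with the weaker cadence (imperfect authentic cadence) is the antecedent; the one ending more conclusively (perfect authentic cadence) is the consequent. The consequent is phrase 2.

phrase 2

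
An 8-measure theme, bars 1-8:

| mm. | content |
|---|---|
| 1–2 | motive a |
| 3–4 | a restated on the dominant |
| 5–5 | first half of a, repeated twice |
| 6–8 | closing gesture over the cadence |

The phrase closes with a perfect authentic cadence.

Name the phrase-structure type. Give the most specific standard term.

Basic idea (measures 1–2) + its repetition (measures 3–4) form the presentation; fragmentation and cadence (mm. 5-8) form the continuation — the 8-bar whole is a sentence.

sentence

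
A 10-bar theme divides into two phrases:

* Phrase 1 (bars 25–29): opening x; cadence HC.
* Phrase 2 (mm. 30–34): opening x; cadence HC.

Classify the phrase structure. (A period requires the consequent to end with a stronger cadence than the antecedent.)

Both phrases have the same opening (x) and the same cadence (half cadence): the second is a restatement, not a consequent, so this is a repeated phrase rather than a period.

repeated phrase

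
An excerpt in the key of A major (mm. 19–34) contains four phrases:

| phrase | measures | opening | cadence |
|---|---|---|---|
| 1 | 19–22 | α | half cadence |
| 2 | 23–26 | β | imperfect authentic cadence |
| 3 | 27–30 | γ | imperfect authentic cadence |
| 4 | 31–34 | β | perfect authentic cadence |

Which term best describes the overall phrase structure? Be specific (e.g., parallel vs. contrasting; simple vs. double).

Four phrases in two halves: the first half (measures 19–26) ends with an imperfect authentic cadence, the second (measures 27–34) with a perfect authentic cadence — a large antecedent–consequent pair, i.e. a double period.
Phrase 3 begins with different material from phrase 1, making it contrasting.

contrasting double period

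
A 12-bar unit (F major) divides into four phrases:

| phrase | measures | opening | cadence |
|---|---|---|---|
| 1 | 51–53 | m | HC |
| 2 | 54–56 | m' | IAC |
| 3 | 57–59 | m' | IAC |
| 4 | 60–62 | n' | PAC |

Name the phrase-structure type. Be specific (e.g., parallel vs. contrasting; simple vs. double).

Four phrases in two halves: the first half (bars 51–56) ends with an imperfect authentic cadence, the second (mm. 57-62) with a perfect authentic cadence — a large antecedent–consequent pair, i.e. a double period.
Phrase 3 begins with the same material as phrase 1, making it parallel.

parallel double period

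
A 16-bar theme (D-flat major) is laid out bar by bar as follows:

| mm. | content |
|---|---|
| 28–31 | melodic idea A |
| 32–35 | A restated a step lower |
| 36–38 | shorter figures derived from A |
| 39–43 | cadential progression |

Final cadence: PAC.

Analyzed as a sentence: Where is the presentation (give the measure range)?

measures 28–35

The presentation of a sentence is the basic idea (measures 28-31) plus its repetition (mm. 32–35); the presentation is therefore mm. 28–35.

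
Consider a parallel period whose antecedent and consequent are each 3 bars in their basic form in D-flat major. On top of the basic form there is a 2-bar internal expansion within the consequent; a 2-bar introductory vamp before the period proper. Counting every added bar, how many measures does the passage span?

Basic parallel period: 3 + 3 = 6 bars.
6 (basic form) + 2 (internal expansion) + 2 (introduction) = 10.

10 measures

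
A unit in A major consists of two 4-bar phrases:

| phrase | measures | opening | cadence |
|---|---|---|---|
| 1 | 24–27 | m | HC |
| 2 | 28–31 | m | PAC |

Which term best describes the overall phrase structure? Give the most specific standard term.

parallel period

Phrase 1 ends with a half cadence (weaker) and phrase 2 with a perfect authentic cadence (stronger): antecedent + consequent = a period.
The two phrases open with the same material (m / m), so the period is parallel.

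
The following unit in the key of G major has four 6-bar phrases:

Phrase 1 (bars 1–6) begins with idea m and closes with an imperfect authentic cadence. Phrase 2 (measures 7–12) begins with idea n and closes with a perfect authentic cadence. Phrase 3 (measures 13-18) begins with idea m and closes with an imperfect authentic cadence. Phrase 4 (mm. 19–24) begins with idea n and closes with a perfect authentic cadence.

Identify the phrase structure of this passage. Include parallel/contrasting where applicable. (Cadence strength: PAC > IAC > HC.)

repeated period

The cadence pattern IAC–PAC–IAC–PAC is weak–strong twice, and phrases 3–4 restate phrases 1–2: a period heard twice, not a double period (which would end weakly at phrase 2).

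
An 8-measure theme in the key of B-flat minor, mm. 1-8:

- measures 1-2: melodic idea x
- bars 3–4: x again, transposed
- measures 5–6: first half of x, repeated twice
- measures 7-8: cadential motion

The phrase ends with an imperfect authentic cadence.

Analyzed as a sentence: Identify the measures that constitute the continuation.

After the presentation (mm. 1-4), the continuation covers the fragmentation through the cadence: mm. 5-8.

measures 5–8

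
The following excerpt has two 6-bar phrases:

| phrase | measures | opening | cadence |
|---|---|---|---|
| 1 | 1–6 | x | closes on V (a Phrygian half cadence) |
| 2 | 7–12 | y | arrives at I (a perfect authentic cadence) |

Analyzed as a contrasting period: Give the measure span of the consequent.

The antecedent is the phrase ending with the weaker cadence (Phrygian half cadence, phrase 1) and the consequent the one ending more conclusively (perfect authentic cadence, phrase 2); the consequent is mm. 7-12.

measures 7–12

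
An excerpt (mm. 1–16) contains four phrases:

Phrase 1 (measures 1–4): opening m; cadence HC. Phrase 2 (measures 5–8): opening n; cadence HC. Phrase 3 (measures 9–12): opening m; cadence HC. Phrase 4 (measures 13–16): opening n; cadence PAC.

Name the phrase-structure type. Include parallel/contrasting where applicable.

Four phrases in two halves: the first half (mm. 1–8) ends with a half cadence, the second (bars 9–16) with a perfect authentic cadence — a large antecedent–consequent pair, i.e. a double period.
Phrase 3 begins with the same material as phrase 1, making it parallel.

parallel double period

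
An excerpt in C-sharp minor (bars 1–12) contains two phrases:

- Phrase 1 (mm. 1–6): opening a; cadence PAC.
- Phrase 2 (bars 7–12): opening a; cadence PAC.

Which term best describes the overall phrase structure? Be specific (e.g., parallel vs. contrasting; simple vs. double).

repeated phrase

Both phrases have the same opening (a) and the same cadence (perfect authentic cadence): the second is a restatement, not a consequent, so this is a repeated phrase rather than a period.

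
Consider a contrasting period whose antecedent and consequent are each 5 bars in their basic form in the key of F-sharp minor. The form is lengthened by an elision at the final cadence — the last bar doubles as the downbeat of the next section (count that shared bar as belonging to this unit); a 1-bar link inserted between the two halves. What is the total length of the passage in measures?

Basic contrasting period: 5 + 5 = 10 bars.
10 (basic form) + 1 (link) = 11.
The elision shares a bar with the next section but does not change this unit's count.

11 measures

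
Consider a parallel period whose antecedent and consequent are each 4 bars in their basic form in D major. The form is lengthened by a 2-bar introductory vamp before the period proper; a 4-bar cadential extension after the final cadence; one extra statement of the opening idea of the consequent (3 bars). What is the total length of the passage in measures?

17 measures

Basic parallel period: 4 + 4 = 8 bars.
8 (basic form) + 2 (introduction) + 4 (cadential extension) + 3 (extra statement) = 17.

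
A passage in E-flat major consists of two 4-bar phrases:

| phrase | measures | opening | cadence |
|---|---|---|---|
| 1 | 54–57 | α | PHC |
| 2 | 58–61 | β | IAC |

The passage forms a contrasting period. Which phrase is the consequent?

phrase 2

The phrase ending with the weaker cadence (Phrygian half cadence) is the antecedent; the one ending more conclusively (imperfect authentic cadence) is the consequent. The consequent is phrase 2.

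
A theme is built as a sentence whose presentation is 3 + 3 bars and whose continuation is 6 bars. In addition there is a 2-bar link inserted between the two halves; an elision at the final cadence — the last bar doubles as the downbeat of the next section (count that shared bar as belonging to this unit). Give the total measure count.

14 measures

Basic sentence: 3 + 3 + 6 = 12 bars.
12 (basic form) + 2 (link) = 14.
The elision shares a bar with the next section but does not change this unit's count.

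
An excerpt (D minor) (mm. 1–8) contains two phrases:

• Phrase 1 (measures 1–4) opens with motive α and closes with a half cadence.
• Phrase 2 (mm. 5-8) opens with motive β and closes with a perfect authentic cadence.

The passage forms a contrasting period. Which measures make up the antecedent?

The antecedent is the phrase ending with the weaker cadence (half cadence, phrase 1) and the consequent the one ending more conclusively (perfect authentic cadence, phrase 2); the antecedent is measures 1-4.

measures 1–4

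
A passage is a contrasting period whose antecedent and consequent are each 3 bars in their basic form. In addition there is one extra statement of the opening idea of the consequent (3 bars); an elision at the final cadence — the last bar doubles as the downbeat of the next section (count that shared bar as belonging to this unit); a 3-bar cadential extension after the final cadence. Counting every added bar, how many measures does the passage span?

Basic contrasting period: 3 + 3 = 6 bars.
6 (basic form) + 3 (extra statement) + 3 (cadential extension) = 12.
The elision shares a bar with the next section but does not change this unit's count.

12 measures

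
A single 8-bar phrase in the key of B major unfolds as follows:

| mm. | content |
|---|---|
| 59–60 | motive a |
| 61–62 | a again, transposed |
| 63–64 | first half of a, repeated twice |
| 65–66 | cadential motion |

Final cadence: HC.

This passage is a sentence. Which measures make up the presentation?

The presentation of a sentence is the basic idea (bars 59–60) plus its repetition (bars 61–62); the presentation is therefore mm. 59–62.

measures 59–62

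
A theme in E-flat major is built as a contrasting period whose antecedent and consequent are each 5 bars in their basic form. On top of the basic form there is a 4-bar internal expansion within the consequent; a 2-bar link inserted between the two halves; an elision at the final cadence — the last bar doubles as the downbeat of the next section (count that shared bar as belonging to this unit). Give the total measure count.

Basic contrasting period: 5 + 5 = 10 bars.
10 (basic form) + 4 (internal expansion) + 2 (link) = 16.
The elision shares a bar with the next section but does not change this unit's count.

16 measures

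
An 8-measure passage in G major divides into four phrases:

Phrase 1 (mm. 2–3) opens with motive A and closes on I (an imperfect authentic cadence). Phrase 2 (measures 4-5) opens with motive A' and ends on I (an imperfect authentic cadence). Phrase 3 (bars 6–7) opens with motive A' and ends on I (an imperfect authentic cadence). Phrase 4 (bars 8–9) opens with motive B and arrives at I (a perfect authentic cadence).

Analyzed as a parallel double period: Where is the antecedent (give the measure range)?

In a double period the four phrases pair into a large antecedent (phrases 1–2, ending imperfect authentic cadence) and a large consequent (phrases 3–4, ending perfect authentic cadence). The antecedent spans mm. 2–5.

measures 2–5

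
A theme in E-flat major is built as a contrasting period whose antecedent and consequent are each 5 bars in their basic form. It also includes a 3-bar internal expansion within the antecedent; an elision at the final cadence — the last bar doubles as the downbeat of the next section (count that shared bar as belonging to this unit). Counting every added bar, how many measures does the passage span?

13 measures

Basic contrasting period: 5 + 5 = 10 bars.
10 (basic form) + 3 (internal expansion) = 13.
The elision shares a bar with the next section but does not change this unit's count.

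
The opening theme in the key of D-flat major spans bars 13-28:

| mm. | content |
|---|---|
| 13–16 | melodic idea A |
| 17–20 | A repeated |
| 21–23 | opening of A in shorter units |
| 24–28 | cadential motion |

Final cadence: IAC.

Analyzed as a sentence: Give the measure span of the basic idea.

measures 13–16

The presentation of a sentence is the basic idea (bars 13-16) plus its repetition (mm. 17–20); the basic idea is therefore bars 13–16.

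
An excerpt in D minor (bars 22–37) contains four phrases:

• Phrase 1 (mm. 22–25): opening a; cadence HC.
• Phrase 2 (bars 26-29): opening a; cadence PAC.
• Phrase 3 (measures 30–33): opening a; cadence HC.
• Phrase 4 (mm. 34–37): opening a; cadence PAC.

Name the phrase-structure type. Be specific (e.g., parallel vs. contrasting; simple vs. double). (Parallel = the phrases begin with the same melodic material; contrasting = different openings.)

The cadence pattern HC–PAC–HC–PAC is weak–strong twice, and phrases 3–4 restate phrases 1–2: a period heard twice, not a double period (which would end weakly at phrase 2).

repeated period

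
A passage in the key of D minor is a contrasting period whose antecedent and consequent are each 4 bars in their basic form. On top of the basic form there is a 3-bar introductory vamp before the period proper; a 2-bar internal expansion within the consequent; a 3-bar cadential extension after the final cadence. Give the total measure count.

16 measures

Basic contrasting period: 4 + 4 = 8 bars.
8 (basic form) + 3 (introduction) + 2 (internal expansion) + 3 (cadential extension) = 16.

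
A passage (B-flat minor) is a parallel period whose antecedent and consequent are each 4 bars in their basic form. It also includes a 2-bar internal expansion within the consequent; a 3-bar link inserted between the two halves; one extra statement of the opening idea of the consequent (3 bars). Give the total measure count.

Basic parallel period: 4 + 4 = 8 bars.
8 (basic form) + 2 (internal expansion) + 3 (link) + 3 (extra statement) = 16.

16 measures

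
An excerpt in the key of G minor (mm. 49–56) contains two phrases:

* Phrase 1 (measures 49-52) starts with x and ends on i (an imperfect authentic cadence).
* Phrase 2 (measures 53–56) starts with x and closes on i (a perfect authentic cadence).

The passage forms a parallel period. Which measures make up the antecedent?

measures 49–52

The antecedent is the phrase ending with the weaker cadence (imperfect authentic cadence, phrase 1) and the consequent the one ending more conclusively (perfect authentic cadence, phrase 2); the antecedent is mm. 49-52.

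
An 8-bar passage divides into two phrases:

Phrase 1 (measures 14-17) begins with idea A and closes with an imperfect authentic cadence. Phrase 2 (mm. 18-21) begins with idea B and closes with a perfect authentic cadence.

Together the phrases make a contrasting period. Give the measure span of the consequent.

measures 18–21

The phrase ending with the weaker cadence (imperfect authentic cadence) is the antecedent; the one ending more conclusively (perfect authentic cadence) is the consequent. The consequent is measures 18–21.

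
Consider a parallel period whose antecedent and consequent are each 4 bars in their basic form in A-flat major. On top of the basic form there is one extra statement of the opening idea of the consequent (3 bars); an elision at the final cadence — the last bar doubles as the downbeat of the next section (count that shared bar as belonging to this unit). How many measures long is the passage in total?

Basic parallel period: 4 + 4 = 8 bars.
8 (basic form) + 3 (extra statement) = 11.
The elision shares a bar with the next section but does not change this unit's count.

11 measures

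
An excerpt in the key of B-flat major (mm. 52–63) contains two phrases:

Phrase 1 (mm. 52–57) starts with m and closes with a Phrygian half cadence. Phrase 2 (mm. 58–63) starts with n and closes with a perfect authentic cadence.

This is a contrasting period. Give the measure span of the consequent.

measures 58–63

The phrase ending with the weaker cadence (Phrygian half cadence) is the antecedent; the one ending more conclusively (perfect authentic cadence) is the consequent. The consequent is measures 58–63.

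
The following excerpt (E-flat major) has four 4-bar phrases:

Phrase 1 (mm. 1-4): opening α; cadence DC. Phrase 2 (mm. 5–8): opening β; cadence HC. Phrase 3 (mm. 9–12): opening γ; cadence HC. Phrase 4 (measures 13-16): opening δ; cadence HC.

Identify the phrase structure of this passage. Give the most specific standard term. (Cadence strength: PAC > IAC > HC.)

Phrase 4 ends with a half cadence, no stronger than phrase 2's half cadence, so the four phrases do not form a double period; nor do phrases 3–4 duplicate 1–2, so it is not a repeated period. With no phrase reaching a conclusive cadence, the passage is a phrase group.

phrase group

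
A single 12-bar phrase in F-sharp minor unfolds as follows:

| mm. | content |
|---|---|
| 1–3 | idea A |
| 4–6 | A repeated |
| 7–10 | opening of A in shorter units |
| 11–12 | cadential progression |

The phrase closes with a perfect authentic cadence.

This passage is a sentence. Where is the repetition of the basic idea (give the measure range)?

measures 4–6

The presentation of a sentence is the basic idea (measures 1–3) plus its repetition (bars 4–6); the repetition of the basic idea is therefore mm. 4-6.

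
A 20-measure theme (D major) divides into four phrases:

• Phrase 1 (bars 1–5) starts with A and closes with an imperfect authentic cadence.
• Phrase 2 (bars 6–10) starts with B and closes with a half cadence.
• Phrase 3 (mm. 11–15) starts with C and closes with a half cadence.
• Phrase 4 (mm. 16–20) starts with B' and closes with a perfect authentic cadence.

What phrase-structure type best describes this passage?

contrasting double period

Four phrases in two halves: the first half (mm. 1-10) ends with a half cadence, the second (bars 11–20) with a perfect authentic cadence — a large antecedent–consequent pair, i.e. a double period.
Phrase 3 begins with different material from phrase 1, making it contrasting.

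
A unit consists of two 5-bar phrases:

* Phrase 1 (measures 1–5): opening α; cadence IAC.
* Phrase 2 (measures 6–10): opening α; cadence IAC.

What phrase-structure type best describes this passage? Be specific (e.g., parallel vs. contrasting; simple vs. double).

Both phrases have the same opening (α) and the same cadence (imperfect authentic cadence): the second is a restatement, not a consequent, so this is a repeated phrase rather than a period.

repeated phrase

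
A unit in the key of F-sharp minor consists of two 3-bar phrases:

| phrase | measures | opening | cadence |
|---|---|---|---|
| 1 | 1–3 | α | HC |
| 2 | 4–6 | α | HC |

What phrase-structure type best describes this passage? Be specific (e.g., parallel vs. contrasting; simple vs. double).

repeated phrase

Both phrases have the same opening (α) and the same cadence (half cadence): the second is a restatement, not a consequent, so this is a repeated phrase rather than a period.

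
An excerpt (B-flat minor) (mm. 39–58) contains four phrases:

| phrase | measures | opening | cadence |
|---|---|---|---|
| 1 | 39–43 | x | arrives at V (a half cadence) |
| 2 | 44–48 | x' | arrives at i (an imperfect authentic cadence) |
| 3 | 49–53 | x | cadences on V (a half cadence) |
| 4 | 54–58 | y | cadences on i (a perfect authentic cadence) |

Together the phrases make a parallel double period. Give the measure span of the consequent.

In a double period the first pair of phrases (ending imperfect authentic cadence) is the large antecedent and the second pair (ending perfect authentic cadence) is the large consequent; the consequent is measures 49–58.

measures 49–58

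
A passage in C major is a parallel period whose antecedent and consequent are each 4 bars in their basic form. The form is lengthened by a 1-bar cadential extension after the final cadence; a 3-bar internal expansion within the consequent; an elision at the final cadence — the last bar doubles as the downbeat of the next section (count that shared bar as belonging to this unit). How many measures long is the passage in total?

12 measures

Basic parallel period: 4 + 4 = 8 bars.
8 (basic form) + 1 (cadential extension) + 3 (internal expansion) = 12.
The elision shares a bar with the next section but does not change this unit's count.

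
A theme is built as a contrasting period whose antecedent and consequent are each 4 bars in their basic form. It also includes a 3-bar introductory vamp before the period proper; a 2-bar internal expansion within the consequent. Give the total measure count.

Basic contrasting period: 4 + 4 = 8 bars.
8 (basic form) + 3 (introduction) + 2 (internal expansion) = 13.

13 measures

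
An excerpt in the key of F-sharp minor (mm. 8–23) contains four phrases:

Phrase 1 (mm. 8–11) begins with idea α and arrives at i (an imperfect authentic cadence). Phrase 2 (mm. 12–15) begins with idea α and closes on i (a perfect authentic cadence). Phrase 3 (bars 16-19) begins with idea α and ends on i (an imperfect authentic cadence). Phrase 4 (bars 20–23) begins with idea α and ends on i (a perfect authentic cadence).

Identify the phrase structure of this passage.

repeated period

The cadence pattern IAC–PAC–IAC–PAC is weak–strong twice, and phrases 3–4 restate phrases 1–2: a period heard twice, not a double period (which would end weakly at phrase 2).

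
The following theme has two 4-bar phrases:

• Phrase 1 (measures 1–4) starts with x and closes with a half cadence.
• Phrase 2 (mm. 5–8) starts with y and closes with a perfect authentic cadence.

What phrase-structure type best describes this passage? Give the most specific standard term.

contrasting period

Phrase 1 ends with a half cadence (weaker) and phrase 2 with a perfect authentic cadence (stronger): antecedent + consequent = a period.
The two phrases open with different material (x / y), so the period is contrasting.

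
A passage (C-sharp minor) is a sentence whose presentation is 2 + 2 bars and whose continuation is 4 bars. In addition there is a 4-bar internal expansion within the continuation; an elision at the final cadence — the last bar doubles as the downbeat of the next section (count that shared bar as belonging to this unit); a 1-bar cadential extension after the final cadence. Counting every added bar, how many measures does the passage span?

Basic sentence: 2 + 2 + 4 = 8 bars.
8 (basic form) + 4 (internal expansion) + 1 (cadential extension) = 13.
The elision shares a bar with the next section but does not change this unit's count.

13 measures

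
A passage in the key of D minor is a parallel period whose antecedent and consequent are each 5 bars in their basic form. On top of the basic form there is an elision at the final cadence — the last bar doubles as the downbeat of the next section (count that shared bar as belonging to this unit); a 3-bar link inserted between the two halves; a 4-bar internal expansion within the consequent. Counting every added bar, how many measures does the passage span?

Basic parallel period: 5 + 5 = 10 bars.
10 (basic form) + 3 (link) + 4 (internal expansion) = 17.
The elision shares a bar with the next section but does not change this unit's count.

17 measures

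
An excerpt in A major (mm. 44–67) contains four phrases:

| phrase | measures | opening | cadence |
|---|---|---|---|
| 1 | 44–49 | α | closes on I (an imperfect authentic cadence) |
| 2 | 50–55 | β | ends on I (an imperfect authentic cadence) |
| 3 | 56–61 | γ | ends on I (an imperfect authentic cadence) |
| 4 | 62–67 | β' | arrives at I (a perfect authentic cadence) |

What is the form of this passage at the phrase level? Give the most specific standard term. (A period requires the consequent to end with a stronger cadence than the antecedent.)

contrasting double period

Four phrases in two halves: the first half (bars 44-55) ends with an imperfect authentic cadence, the second (bars 56–67) with a perfect authentic cadence — a large antecedent–consequent pair, i.e. a double period.
Phrase 3 begins with different material from phrase 1, making it contrasting.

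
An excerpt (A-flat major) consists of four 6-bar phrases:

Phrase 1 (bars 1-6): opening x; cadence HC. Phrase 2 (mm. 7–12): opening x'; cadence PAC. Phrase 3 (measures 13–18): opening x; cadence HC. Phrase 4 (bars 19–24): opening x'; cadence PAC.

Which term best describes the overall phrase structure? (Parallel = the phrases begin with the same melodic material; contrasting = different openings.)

repeated period

The cadence pattern HC–PAC–HC–PAC is weak–strong twice, and phrases 3–4 restate phrases 1–2: a period heard twice, not a double period (which would end weakly at phrase 2).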